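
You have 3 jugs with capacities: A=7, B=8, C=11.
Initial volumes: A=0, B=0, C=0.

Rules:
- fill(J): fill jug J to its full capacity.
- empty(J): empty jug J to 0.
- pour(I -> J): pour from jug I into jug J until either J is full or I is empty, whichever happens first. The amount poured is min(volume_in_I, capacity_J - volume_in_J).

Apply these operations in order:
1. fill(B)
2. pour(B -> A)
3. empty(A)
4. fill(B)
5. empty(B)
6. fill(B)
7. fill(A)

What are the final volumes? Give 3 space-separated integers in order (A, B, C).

Step 1: fill(B) -> (A=0 B=8 C=0)
Step 2: pour(B -> A) -> (A=7 B=1 C=0)
Step 3: empty(A) -> (A=0 B=1 C=0)
Step 4: fill(B) -> (A=0 B=8 C=0)
Step 5: empty(B) -> (A=0 B=0 C=0)
Step 6: fill(B) -> (A=0 B=8 C=0)
Step 7: fill(A) -> (A=7 B=8 C=0)

Answer: 7 8 0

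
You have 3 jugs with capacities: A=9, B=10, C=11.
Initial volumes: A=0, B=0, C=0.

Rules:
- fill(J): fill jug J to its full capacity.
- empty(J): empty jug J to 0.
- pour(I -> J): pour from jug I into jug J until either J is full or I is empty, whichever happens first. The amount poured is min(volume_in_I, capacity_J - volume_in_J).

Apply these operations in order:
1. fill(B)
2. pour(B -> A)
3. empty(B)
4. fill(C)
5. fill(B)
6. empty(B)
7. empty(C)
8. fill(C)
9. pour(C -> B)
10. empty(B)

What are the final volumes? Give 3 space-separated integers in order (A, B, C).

Step 1: fill(B) -> (A=0 B=10 C=0)
Step 2: pour(B -> A) -> (A=9 B=1 C=0)
Step 3: empty(B) -> (A=9 B=0 C=0)
Step 4: fill(C) -> (A=9 B=0 C=11)
Step 5: fill(B) -> (A=9 B=10 C=11)
Step 6: empty(B) -> (A=9 B=0 C=11)
Step 7: empty(C) -> (A=9 B=0 C=0)
Step 8: fill(C) -> (A=9 B=0 C=11)
Step 9: pour(C -> B) -> (A=9 B=10 C=1)
Step 10: empty(B) -> (A=9 B=0 C=1)

Answer: 9 0 1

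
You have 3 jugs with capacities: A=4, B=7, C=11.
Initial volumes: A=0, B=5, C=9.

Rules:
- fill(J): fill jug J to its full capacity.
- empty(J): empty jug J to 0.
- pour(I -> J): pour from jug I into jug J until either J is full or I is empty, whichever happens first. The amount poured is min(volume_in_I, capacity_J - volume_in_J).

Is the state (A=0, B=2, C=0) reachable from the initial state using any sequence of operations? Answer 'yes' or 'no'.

BFS from (A=0, B=5, C=9):
  1. empty(B) -> (A=0 B=0 C=9)
  2. pour(C -> B) -> (A=0 B=7 C=2)
  3. empty(B) -> (A=0 B=0 C=2)
  4. pour(C -> B) -> (A=0 B=2 C=0)
Target reached → yes.

Answer: yes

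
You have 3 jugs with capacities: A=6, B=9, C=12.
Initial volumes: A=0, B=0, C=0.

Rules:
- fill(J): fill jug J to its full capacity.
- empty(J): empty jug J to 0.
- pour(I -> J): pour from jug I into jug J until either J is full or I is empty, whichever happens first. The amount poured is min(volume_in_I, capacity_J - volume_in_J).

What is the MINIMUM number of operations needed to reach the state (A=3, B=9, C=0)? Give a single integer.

Answer: 3

Derivation:
BFS from (A=0, B=0, C=0). One shortest path:
  1. fill(C) -> (A=0 B=0 C=12)
  2. pour(C -> B) -> (A=0 B=9 C=3)
  3. pour(C -> A) -> (A=3 B=9 C=0)
Reached target in 3 moves.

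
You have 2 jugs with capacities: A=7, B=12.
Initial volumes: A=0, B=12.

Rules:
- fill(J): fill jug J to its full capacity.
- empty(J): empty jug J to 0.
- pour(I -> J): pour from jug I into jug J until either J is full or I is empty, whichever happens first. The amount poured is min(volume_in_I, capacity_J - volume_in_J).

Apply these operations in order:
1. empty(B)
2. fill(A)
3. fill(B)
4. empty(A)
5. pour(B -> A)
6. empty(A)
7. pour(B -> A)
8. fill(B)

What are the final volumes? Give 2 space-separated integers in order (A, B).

Answer: 5 12

Derivation:
Step 1: empty(B) -> (A=0 B=0)
Step 2: fill(A) -> (A=7 B=0)
Step 3: fill(B) -> (A=7 B=12)
Step 4: empty(A) -> (A=0 B=12)
Step 5: pour(B -> A) -> (A=7 B=5)
Step 6: empty(A) -> (A=0 B=5)
Step 7: pour(B -> A) -> (A=5 B=0)
Step 8: fill(B) -> (A=5 B=12)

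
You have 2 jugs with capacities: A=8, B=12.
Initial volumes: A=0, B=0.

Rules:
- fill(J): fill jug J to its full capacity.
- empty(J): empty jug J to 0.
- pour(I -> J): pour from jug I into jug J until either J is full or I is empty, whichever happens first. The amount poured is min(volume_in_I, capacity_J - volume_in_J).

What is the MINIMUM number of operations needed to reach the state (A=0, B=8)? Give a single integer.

Answer: 2

Derivation:
BFS from (A=0, B=0). One shortest path:
  1. fill(A) -> (A=8 B=0)
  2. pour(A -> B) -> (A=0 B=8)
Reached target in 2 moves.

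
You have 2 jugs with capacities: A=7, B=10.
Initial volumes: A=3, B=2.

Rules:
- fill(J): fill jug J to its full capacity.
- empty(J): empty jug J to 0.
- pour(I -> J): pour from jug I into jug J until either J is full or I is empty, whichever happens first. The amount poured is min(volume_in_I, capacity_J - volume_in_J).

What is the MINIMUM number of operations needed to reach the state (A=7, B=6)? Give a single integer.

Answer: 2

Derivation:
BFS from (A=3, B=2). One shortest path:
  1. fill(B) -> (A=3 B=10)
  2. pour(B -> A) -> (A=7 B=6)
Reached target in 2 moves.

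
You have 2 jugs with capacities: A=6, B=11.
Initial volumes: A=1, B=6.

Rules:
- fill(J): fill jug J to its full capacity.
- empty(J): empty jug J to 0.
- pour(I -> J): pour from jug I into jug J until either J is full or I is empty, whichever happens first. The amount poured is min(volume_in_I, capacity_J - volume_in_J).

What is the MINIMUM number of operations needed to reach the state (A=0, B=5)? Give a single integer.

Answer: 4

Derivation:
BFS from (A=1, B=6). One shortest path:
  1. empty(A) -> (A=0 B=6)
  2. fill(B) -> (A=0 B=11)
  3. pour(B -> A) -> (A=6 B=5)
  4. empty(A) -> (A=0 B=5)
Reached target in 4 moves.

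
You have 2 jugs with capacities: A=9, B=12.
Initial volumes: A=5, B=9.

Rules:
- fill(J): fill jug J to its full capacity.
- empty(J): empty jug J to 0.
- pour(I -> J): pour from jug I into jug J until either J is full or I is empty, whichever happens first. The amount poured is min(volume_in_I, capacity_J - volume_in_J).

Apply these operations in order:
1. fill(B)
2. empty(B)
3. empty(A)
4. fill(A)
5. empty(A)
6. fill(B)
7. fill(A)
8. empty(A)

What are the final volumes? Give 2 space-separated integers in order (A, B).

Answer: 0 12

Derivation:
Step 1: fill(B) -> (A=5 B=12)
Step 2: empty(B) -> (A=5 B=0)
Step 3: empty(A) -> (A=0 B=0)
Step 4: fill(A) -> (A=9 B=0)
Step 5: empty(A) -> (A=0 B=0)
Step 6: fill(B) -> (A=0 B=12)
Step 7: fill(A) -> (A=9 B=12)
Step 8: empty(A) -> (A=0 B=12)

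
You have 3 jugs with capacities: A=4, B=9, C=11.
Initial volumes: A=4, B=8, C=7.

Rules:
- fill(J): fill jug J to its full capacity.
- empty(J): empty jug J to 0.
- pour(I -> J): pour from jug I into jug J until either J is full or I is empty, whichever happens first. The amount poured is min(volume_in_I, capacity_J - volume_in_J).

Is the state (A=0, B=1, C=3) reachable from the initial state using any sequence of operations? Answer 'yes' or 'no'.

BFS from (A=4, B=8, C=7):
  1. empty(A) -> (A=0 B=8 C=7)
  2. pour(C -> A) -> (A=4 B=8 C=3)
  3. pour(A -> B) -> (A=3 B=9 C=3)
  4. pour(B -> C) -> (A=3 B=1 C=11)
  5. empty(C) -> (A=3 B=1 C=0)
  6. pour(A -> C) -> (A=0 B=1 C=3)
Target reached → yes.

Answer: yes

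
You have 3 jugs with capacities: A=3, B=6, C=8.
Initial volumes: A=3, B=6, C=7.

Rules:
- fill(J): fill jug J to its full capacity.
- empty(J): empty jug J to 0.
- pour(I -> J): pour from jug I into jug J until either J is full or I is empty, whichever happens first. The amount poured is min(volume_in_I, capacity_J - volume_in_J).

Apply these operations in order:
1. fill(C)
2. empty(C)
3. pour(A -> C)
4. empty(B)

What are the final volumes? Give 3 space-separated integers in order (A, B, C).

Answer: 0 0 3

Derivation:
Step 1: fill(C) -> (A=3 B=6 C=8)
Step 2: empty(C) -> (A=3 B=6 C=0)
Step 3: pour(A -> C) -> (A=0 B=6 C=3)
Step 4: empty(B) -> (A=0 B=0 C=3)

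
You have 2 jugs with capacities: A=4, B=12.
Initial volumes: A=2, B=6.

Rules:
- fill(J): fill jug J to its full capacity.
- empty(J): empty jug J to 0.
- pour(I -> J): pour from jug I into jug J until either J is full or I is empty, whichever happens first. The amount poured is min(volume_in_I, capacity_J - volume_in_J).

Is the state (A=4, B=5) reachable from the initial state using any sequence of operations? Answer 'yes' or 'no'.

BFS explored all 17 reachable states.
Reachable set includes: (0,0), (0,2), (0,4), (0,6), (0,8), (0,10), (0,12), (2,0), (2,6), (2,12), (4,0), (4,2) ...
Target (A=4, B=5) not in reachable set → no.

Answer: no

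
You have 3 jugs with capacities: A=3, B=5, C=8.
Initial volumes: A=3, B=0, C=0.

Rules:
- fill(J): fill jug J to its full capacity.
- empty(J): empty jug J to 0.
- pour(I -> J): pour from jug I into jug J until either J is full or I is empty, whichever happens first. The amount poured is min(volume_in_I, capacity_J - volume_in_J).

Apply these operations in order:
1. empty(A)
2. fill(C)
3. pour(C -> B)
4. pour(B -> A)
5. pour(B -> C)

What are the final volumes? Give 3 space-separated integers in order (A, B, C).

Answer: 3 0 5

Derivation:
Step 1: empty(A) -> (A=0 B=0 C=0)
Step 2: fill(C) -> (A=0 B=0 C=8)
Step 3: pour(C -> B) -> (A=0 B=5 C=3)
Step 4: pour(B -> A) -> (A=3 B=2 C=3)
Step 5: pour(B -> C) -> (A=3 B=0 C=5)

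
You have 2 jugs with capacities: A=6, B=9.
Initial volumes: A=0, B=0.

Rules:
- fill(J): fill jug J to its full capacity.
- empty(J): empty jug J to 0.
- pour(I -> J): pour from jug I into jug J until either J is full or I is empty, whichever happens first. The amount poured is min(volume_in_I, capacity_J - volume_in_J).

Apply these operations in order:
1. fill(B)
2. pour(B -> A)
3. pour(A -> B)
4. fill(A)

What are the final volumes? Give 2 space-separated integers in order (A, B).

Step 1: fill(B) -> (A=0 B=9)
Step 2: pour(B -> A) -> (A=6 B=3)
Step 3: pour(A -> B) -> (A=0 B=9)
Step 4: fill(A) -> (A=6 B=9)

Answer: 6 9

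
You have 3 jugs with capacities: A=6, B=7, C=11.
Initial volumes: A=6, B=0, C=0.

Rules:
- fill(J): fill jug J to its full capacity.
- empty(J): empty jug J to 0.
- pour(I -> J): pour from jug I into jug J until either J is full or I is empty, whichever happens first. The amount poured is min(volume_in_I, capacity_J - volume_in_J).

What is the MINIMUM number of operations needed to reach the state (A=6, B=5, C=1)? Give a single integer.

Answer: 6

Derivation:
BFS from (A=6, B=0, C=0). One shortest path:
  1. pour(A -> B) -> (A=0 B=6 C=0)
  2. fill(A) -> (A=6 B=6 C=0)
  3. pour(A -> B) -> (A=5 B=7 C=0)
  4. pour(B -> C) -> (A=5 B=0 C=7)
  5. pour(A -> B) -> (A=0 B=5 C=7)
  6. pour(C -> A) -> (A=6 B=5 C=1)
Reached target in 6 moves.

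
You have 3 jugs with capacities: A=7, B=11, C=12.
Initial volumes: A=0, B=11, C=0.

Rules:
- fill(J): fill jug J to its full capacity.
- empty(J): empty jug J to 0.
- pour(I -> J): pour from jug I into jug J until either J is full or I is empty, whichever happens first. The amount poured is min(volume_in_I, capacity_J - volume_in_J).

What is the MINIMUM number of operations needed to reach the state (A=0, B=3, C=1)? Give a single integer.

Answer: 8

Derivation:
BFS from (A=0, B=11, C=0). One shortest path:
  1. fill(A) -> (A=7 B=11 C=0)
  2. pour(B -> C) -> (A=7 B=0 C=11)
  3. pour(A -> C) -> (A=6 B=0 C=12)
  4. pour(C -> B) -> (A=6 B=11 C=1)
  5. pour(B -> A) -> (A=7 B=10 C=1)
  6. empty(A) -> (A=0 B=10 C=1)
  7. pour(B -> A) -> (A=7 B=3 C=1)
  8. empty(A) -> (A=0 B=3 C=1)
Reached target in 8 moves.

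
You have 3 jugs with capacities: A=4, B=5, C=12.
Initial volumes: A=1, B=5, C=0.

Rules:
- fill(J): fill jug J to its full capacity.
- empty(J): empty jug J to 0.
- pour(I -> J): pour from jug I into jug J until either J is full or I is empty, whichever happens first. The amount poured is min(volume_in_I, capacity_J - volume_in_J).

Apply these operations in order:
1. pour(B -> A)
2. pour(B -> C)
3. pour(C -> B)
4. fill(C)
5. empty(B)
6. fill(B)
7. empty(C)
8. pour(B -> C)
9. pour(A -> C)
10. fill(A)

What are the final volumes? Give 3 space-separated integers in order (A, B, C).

Answer: 4 0 9

Derivation:
Step 1: pour(B -> A) -> (A=4 B=2 C=0)
Step 2: pour(B -> C) -> (A=4 B=0 C=2)
Step 3: pour(C -> B) -> (A=4 B=2 C=0)
Step 4: fill(C) -> (A=4 B=2 C=12)
Step 5: empty(B) -> (A=4 B=0 C=12)
Step 6: fill(B) -> (A=4 B=5 C=12)
Step 7: empty(C) -> (A=4 B=5 C=0)
Step 8: pour(B -> C) -> (A=4 B=0 C=5)
Step 9: pour(A -> C) -> (A=0 B=0 C=9)
Step 10: fill(A) -> (A=4 B=0 C=9)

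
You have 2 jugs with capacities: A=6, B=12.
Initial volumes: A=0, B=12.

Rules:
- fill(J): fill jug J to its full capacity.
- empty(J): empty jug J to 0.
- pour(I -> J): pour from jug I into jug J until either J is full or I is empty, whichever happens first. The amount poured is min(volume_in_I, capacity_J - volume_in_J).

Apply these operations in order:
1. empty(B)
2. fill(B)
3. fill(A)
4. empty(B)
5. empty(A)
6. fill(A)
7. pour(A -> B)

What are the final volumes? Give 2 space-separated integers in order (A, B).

Step 1: empty(B) -> (A=0 B=0)
Step 2: fill(B) -> (A=0 B=12)
Step 3: fill(A) -> (A=6 B=12)
Step 4: empty(B) -> (A=6 B=0)
Step 5: empty(A) -> (A=0 B=0)
Step 6: fill(A) -> (A=6 B=0)
Step 7: pour(A -> B) -> (A=0 B=6)

Answer: 0 6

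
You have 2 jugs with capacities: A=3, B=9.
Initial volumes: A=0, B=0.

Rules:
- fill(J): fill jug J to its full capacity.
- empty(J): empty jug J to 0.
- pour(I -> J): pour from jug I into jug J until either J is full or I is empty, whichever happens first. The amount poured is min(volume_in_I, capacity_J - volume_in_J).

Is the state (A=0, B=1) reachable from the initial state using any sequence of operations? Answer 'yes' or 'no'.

Answer: no

Derivation:
BFS explored all 8 reachable states.
Reachable set includes: (0,0), (0,3), (0,6), (0,9), (3,0), (3,3), (3,6), (3,9)
Target (A=0, B=1) not in reachable set → no.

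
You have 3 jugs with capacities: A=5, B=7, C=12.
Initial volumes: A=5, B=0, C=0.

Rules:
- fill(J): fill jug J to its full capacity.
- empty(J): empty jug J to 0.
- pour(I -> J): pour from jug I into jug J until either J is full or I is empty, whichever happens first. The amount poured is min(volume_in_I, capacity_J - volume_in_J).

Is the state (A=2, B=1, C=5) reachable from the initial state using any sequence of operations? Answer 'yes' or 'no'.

BFS explored all 360 reachable states.
Reachable set includes: (0,0,0), (0,0,1), (0,0,2), (0,0,3), (0,0,4), (0,0,5), (0,0,6), (0,0,7), (0,0,8), (0,0,9), (0,0,10), (0,0,11) ...
Target (A=2, B=1, C=5) not in reachable set → no.

Answer: no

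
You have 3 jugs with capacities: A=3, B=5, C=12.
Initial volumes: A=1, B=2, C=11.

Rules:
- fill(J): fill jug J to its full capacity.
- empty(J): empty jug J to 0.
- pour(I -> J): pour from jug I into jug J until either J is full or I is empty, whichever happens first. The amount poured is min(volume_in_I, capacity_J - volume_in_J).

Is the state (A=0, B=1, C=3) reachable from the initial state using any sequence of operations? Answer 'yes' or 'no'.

Answer: yes

Derivation:
BFS from (A=1, B=2, C=11):
  1. fill(A) -> (A=3 B=2 C=11)
  2. pour(B -> C) -> (A=3 B=1 C=12)
  3. empty(C) -> (A=3 B=1 C=0)
  4. pour(A -> C) -> (A=0 B=1 C=3)
Target reached → yes.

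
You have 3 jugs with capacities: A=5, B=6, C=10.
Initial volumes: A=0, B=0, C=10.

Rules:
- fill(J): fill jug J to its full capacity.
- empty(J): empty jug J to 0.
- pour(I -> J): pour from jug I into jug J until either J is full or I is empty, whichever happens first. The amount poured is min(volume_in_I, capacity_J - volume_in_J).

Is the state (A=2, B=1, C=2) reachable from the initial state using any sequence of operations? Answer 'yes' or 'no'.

Answer: no

Derivation:
BFS explored all 282 reachable states.
Reachable set includes: (0,0,0), (0,0,1), (0,0,2), (0,0,3), (0,0,4), (0,0,5), (0,0,6), (0,0,7), (0,0,8), (0,0,9), (0,0,10), (0,1,0) ...
Target (A=2, B=1, C=2) not in reachable set → no.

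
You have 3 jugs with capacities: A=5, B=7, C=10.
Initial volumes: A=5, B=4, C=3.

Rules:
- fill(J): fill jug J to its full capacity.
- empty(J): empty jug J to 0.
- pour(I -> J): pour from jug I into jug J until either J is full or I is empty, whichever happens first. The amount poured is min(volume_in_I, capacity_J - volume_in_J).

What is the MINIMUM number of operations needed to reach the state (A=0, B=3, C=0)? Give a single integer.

BFS from (A=5, B=4, C=3). One shortest path:
  1. empty(A) -> (A=0 B=4 C=3)
  2. empty(B) -> (A=0 B=0 C=3)
  3. pour(C -> B) -> (A=0 B=3 C=0)
Reached target in 3 moves.

Answer: 3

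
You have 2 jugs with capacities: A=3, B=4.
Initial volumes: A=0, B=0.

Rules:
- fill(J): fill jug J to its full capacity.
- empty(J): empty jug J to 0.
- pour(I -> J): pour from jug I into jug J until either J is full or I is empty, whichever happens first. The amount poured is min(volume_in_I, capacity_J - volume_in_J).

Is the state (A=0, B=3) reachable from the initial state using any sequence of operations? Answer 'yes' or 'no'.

Answer: yes

Derivation:
BFS from (A=0, B=0):
  1. fill(A) -> (A=3 B=0)
  2. pour(A -> B) -> (A=0 B=3)
Target reached → yes.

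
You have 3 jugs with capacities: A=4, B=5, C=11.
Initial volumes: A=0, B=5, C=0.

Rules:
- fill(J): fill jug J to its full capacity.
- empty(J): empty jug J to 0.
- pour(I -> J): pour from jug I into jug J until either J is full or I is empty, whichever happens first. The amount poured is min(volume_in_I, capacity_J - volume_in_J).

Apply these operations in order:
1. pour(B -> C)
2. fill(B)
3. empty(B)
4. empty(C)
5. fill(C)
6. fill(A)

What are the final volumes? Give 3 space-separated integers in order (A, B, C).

Answer: 4 0 11

Derivation:
Step 1: pour(B -> C) -> (A=0 B=0 C=5)
Step 2: fill(B) -> (A=0 B=5 C=5)
Step 3: empty(B) -> (A=0 B=0 C=5)
Step 4: empty(C) -> (A=0 B=0 C=0)
Step 5: fill(C) -> (A=0 B=0 C=11)
Step 6: fill(A) -> (A=4 B=0 C=11)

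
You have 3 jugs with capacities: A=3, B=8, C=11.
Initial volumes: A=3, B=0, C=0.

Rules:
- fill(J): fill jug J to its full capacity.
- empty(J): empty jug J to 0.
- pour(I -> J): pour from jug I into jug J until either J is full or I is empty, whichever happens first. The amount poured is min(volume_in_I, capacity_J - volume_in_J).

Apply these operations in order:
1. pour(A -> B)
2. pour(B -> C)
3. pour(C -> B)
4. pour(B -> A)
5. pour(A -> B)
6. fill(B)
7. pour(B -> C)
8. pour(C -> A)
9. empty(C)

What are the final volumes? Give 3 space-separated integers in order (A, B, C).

Answer: 3 0 0

Derivation:
Step 1: pour(A -> B) -> (A=0 B=3 C=0)
Step 2: pour(B -> C) -> (A=0 B=0 C=3)
Step 3: pour(C -> B) -> (A=0 B=3 C=0)
Step 4: pour(B -> A) -> (A=3 B=0 C=0)
Step 5: pour(A -> B) -> (A=0 B=3 C=0)
Step 6: fill(B) -> (A=0 B=8 C=0)
Step 7: pour(B -> C) -> (A=0 B=0 C=8)
Step 8: pour(C -> A) -> (A=3 B=0 C=5)
Step 9: empty(C) -> (A=3 B=0 C=0)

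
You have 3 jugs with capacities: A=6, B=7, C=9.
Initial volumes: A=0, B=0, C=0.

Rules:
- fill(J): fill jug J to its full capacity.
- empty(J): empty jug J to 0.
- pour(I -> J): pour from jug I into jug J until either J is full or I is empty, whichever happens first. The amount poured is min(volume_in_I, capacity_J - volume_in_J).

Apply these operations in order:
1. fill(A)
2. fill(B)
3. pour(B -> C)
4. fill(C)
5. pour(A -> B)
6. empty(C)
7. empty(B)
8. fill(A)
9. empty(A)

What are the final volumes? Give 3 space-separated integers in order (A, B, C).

Answer: 0 0 0

Derivation:
Step 1: fill(A) -> (A=6 B=0 C=0)
Step 2: fill(B) -> (A=6 B=7 C=0)
Step 3: pour(B -> C) -> (A=6 B=0 C=7)
Step 4: fill(C) -> (A=6 B=0 C=9)
Step 5: pour(A -> B) -> (A=0 B=6 C=9)
Step 6: empty(C) -> (A=0 B=6 C=0)
Step 7: empty(B) -> (A=0 B=0 C=0)
Step 8: fill(A) -> (A=6 B=0 C=0)
Step 9: empty(A) -> (A=0 B=0 C=0)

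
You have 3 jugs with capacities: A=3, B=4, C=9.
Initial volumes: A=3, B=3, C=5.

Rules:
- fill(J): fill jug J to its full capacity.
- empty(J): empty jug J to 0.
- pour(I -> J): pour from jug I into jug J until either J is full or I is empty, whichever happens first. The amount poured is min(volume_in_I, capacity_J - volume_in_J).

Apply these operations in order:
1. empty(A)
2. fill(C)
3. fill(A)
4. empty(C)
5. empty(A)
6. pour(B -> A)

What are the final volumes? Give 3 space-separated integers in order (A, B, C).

Step 1: empty(A) -> (A=0 B=3 C=5)
Step 2: fill(C) -> (A=0 B=3 C=9)
Step 3: fill(A) -> (A=3 B=3 C=9)
Step 4: empty(C) -> (A=3 B=3 C=0)
Step 5: empty(A) -> (A=0 B=3 C=0)
Step 6: pour(B -> A) -> (A=3 B=0 C=0)

Answer: 3 0 0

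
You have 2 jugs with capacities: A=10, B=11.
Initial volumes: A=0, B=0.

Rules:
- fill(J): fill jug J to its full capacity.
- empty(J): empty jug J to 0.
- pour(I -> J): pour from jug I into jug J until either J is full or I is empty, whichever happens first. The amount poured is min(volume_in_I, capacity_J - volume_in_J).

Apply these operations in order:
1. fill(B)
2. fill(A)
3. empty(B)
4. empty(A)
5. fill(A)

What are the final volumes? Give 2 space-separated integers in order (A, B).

Answer: 10 0

Derivation:
Step 1: fill(B) -> (A=0 B=11)
Step 2: fill(A) -> (A=10 B=11)
Step 3: empty(B) -> (A=10 B=0)
Step 4: empty(A) -> (A=0 B=0)
Step 5: fill(A) -> (A=10 B=0)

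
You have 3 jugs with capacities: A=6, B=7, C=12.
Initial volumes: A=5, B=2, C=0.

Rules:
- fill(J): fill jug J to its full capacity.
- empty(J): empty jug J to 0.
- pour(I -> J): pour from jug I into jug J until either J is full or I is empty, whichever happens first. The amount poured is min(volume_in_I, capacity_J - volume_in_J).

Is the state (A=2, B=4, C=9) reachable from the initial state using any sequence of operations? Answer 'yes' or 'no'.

Answer: no

Derivation:
BFS explored all 398 reachable states.
Reachable set includes: (0,0,0), (0,0,1), (0,0,2), (0,0,3), (0,0,4), (0,0,5), (0,0,6), (0,0,7), (0,0,8), (0,0,9), (0,0,10), (0,0,11) ...
Target (A=2, B=4, C=9) not in reachable set → no.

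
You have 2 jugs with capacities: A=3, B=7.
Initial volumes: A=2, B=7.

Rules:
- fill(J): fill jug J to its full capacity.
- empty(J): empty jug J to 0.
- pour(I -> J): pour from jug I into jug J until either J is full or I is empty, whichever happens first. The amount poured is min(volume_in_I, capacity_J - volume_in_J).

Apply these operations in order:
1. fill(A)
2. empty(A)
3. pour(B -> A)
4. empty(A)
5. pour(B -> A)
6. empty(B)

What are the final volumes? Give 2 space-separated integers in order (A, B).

Step 1: fill(A) -> (A=3 B=7)
Step 2: empty(A) -> (A=0 B=7)
Step 3: pour(B -> A) -> (A=3 B=4)
Step 4: empty(A) -> (A=0 B=4)
Step 5: pour(B -> A) -> (A=3 B=1)
Step 6: empty(B) -> (A=3 B=0)

Answer: 3 0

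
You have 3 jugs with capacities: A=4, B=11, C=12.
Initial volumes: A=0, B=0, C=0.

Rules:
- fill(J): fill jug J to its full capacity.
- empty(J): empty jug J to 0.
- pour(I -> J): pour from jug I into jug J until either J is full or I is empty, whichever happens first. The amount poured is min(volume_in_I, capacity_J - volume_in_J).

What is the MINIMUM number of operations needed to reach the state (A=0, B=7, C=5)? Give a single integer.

Answer: 4

Derivation:
BFS from (A=0, B=0, C=0). One shortest path:
  1. fill(C) -> (A=0 B=0 C=12)
  2. pour(C -> B) -> (A=0 B=11 C=1)
  3. pour(B -> A) -> (A=4 B=7 C=1)
  4. pour(A -> C) -> (A=0 B=7 C=5)
Reached target in 4 moves.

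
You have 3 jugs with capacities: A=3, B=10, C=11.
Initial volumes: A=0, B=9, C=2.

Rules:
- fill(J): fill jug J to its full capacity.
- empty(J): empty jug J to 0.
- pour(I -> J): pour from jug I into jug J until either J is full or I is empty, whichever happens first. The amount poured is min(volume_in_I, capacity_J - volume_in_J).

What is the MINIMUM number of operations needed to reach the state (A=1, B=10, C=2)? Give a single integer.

BFS from (A=0, B=9, C=2). One shortest path:
  1. fill(A) -> (A=3 B=9 C=2)
  2. pour(A -> B) -> (A=2 B=10 C=2)
  3. pour(B -> C) -> (A=2 B=1 C=11)
  4. empty(C) -> (A=2 B=1 C=0)
  5. pour(A -> C) -> (A=0 B=1 C=2)
  6. pour(B -> A) -> (A=1 B=0 C=2)
  7. fill(B) -> (A=1 B=10 C=2)
Reached target in 7 moves.

Answer: 7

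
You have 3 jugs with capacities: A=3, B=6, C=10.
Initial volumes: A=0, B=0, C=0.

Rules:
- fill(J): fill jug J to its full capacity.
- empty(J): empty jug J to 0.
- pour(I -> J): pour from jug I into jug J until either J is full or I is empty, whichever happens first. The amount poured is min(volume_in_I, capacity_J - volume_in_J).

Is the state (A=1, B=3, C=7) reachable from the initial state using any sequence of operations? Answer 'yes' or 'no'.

Answer: no

Derivation:
BFS explored all 218 reachable states.
Reachable set includes: (0,0,0), (0,0,1), (0,0,2), (0,0,3), (0,0,4), (0,0,5), (0,0,6), (0,0,7), (0,0,8), (0,0,9), (0,0,10), (0,1,0) ...
Target (A=1, B=3, C=7) not in reachable set → no.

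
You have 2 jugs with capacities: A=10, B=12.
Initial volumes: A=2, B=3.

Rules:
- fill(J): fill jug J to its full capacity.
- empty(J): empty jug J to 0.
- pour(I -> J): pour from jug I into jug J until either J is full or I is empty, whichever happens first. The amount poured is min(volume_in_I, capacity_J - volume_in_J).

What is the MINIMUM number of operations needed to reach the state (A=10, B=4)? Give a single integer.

Answer: 2

Derivation:
BFS from (A=2, B=3). One shortest path:
  1. fill(B) -> (A=2 B=12)
  2. pour(B -> A) -> (A=10 B=4)
Reached target in 2 moves.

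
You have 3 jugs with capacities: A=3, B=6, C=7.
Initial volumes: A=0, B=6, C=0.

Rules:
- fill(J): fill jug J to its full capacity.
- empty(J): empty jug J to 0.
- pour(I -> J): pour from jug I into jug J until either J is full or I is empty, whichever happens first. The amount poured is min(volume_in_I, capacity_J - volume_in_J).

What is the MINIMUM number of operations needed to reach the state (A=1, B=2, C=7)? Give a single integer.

BFS from (A=0, B=6, C=0). One shortest path:
  1. fill(A) -> (A=3 B=6 C=0)
  2. pour(B -> C) -> (A=3 B=0 C=6)
  3. pour(A -> C) -> (A=2 B=0 C=7)
  4. pour(C -> B) -> (A=2 B=6 C=1)
  5. empty(B) -> (A=2 B=0 C=1)
  6. pour(A -> B) -> (A=0 B=2 C=1)
  7. pour(C -> A) -> (A=1 B=2 C=0)
  8. fill(C) -> (A=1 B=2 C=7)
Reached target in 8 moves.

Answer: 8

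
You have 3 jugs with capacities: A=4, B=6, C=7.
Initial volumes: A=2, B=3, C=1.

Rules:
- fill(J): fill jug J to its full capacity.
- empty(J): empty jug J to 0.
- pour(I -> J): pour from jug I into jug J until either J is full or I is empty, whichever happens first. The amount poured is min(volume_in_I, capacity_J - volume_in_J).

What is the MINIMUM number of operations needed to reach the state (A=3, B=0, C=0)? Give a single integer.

BFS from (A=2, B=3, C=1). One shortest path:
  1. empty(B) -> (A=2 B=0 C=1)
  2. pour(C -> A) -> (A=3 B=0 C=0)
Reached target in 2 moves.

Answer: 2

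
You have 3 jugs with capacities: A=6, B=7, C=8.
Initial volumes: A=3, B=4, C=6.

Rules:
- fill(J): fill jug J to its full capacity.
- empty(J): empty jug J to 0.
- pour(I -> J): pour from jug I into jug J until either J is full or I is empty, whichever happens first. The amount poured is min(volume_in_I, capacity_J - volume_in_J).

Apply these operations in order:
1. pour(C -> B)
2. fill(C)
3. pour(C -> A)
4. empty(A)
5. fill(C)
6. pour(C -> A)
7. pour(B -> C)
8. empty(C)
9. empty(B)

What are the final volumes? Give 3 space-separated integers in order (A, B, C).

Step 1: pour(C -> B) -> (A=3 B=7 C=3)
Step 2: fill(C) -> (A=3 B=7 C=8)
Step 3: pour(C -> A) -> (A=6 B=7 C=5)
Step 4: empty(A) -> (A=0 B=7 C=5)
Step 5: fill(C) -> (A=0 B=7 C=8)
Step 6: pour(C -> A) -> (A=6 B=7 C=2)
Step 7: pour(B -> C) -> (A=6 B=1 C=8)
Step 8: empty(C) -> (A=6 B=1 C=0)
Step 9: empty(B) -> (A=6 B=0 C=0)

Answer: 6 0 0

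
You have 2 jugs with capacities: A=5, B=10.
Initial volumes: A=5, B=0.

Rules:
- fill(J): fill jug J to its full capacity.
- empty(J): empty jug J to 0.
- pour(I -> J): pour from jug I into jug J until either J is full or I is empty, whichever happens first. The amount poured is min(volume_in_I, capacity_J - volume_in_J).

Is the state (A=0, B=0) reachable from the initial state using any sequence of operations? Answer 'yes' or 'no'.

BFS from (A=5, B=0):
  1. empty(A) -> (A=0 B=0)
Target reached → yes.

Answer: yes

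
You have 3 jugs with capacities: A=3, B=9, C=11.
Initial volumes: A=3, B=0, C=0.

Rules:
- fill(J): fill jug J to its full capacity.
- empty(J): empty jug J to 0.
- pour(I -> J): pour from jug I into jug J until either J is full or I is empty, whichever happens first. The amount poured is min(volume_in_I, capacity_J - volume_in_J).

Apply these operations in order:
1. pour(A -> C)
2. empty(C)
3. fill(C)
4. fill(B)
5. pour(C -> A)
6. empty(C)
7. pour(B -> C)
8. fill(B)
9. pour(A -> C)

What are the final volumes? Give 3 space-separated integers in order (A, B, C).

Step 1: pour(A -> C) -> (A=0 B=0 C=3)
Step 2: empty(C) -> (A=0 B=0 C=0)
Step 3: fill(C) -> (A=0 B=0 C=11)
Step 4: fill(B) -> (A=0 B=9 C=11)
Step 5: pour(C -> A) -> (A=3 B=9 C=8)
Step 6: empty(C) -> (A=3 B=9 C=0)
Step 7: pour(B -> C) -> (A=3 B=0 C=9)
Step 8: fill(B) -> (A=3 B=9 C=9)
Step 9: pour(A -> C) -> (A=1 B=9 C=11)

Answer: 1 9 11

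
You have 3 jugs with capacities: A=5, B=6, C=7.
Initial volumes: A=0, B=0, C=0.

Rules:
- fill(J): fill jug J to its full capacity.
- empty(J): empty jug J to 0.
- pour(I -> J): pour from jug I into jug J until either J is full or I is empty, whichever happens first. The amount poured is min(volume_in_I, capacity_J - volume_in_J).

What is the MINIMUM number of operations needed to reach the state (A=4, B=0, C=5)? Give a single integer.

BFS from (A=0, B=0, C=0). One shortest path:
  1. fill(A) -> (A=5 B=0 C=0)
  2. pour(A -> B) -> (A=0 B=5 C=0)
  3. fill(A) -> (A=5 B=5 C=0)
  4. pour(A -> C) -> (A=0 B=5 C=5)
  5. fill(A) -> (A=5 B=5 C=5)
  6. pour(A -> B) -> (A=4 B=6 C=5)
  7. empty(B) -> (A=4 B=0 C=5)
Reached target in 7 moves.

Answer: 7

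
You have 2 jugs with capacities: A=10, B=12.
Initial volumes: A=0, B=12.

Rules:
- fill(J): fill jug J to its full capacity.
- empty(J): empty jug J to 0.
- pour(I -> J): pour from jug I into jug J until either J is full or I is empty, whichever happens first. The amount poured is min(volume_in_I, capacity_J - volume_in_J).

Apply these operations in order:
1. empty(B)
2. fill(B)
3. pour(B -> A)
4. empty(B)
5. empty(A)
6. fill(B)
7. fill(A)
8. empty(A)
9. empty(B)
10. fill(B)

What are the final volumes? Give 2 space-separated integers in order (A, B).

Answer: 0 12

Derivation:
Step 1: empty(B) -> (A=0 B=0)
Step 2: fill(B) -> (A=0 B=12)
Step 3: pour(B -> A) -> (A=10 B=2)
Step 4: empty(B) -> (A=10 B=0)
Step 5: empty(A) -> (A=0 B=0)
Step 6: fill(B) -> (A=0 B=12)
Step 7: fill(A) -> (A=10 B=12)
Step 8: empty(A) -> (A=0 B=12)
Step 9: empty(B) -> (A=0 B=0)
Step 10: fill(B) -> (A=0 B=12)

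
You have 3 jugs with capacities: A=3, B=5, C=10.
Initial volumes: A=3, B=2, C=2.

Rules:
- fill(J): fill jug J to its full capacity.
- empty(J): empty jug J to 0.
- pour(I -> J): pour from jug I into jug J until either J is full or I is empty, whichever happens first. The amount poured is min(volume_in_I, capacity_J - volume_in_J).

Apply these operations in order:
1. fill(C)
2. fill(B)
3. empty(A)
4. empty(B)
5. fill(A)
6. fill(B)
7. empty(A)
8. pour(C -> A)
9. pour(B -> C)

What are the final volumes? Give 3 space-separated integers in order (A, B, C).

Step 1: fill(C) -> (A=3 B=2 C=10)
Step 2: fill(B) -> (A=3 B=5 C=10)
Step 3: empty(A) -> (A=0 B=5 C=10)
Step 4: empty(B) -> (A=0 B=0 C=10)
Step 5: fill(A) -> (A=3 B=0 C=10)
Step 6: fill(B) -> (A=3 B=5 C=10)
Step 7: empty(A) -> (A=0 B=5 C=10)
Step 8: pour(C -> A) -> (A=3 B=5 C=7)
Step 9: pour(B -> C) -> (A=3 B=2 C=10)

Answer: 3 2 10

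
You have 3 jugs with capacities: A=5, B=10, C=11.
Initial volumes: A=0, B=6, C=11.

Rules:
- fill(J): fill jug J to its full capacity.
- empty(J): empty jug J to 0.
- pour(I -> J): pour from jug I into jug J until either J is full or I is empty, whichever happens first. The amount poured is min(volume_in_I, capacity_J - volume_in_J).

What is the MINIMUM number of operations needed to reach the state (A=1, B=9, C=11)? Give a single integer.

Answer: 6

Derivation:
BFS from (A=0, B=6, C=11). One shortest path:
  1. fill(A) -> (A=5 B=6 C=11)
  2. empty(C) -> (A=5 B=6 C=0)
  3. pour(A -> B) -> (A=1 B=10 C=0)
  4. pour(B -> C) -> (A=1 B=0 C=10)
  5. fill(B) -> (A=1 B=10 C=10)
  6. pour(B -> C) -> (A=1 B=9 C=11)
Reached target in 6 moves.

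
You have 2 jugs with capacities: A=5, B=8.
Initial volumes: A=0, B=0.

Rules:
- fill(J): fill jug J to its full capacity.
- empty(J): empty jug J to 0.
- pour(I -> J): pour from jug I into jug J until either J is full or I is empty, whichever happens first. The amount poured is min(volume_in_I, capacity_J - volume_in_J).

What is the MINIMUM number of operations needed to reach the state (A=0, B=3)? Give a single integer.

BFS from (A=0, B=0). One shortest path:
  1. fill(B) -> (A=0 B=8)
  2. pour(B -> A) -> (A=5 B=3)
  3. empty(A) -> (A=0 B=3)
Reached target in 3 moves.

Answer: 3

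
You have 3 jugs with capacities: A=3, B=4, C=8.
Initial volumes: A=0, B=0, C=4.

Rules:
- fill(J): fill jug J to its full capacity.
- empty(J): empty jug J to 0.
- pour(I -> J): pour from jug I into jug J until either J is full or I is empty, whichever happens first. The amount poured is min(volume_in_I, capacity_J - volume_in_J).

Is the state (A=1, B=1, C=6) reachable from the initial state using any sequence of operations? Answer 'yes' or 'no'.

Answer: no

Derivation:
BFS explored all 138 reachable states.
Reachable set includes: (0,0,0), (0,0,1), (0,0,2), (0,0,3), (0,0,4), (0,0,5), (0,0,6), (0,0,7), (0,0,8), (0,1,0), (0,1,1), (0,1,2) ...
Target (A=1, B=1, C=6) not in reachable set → no.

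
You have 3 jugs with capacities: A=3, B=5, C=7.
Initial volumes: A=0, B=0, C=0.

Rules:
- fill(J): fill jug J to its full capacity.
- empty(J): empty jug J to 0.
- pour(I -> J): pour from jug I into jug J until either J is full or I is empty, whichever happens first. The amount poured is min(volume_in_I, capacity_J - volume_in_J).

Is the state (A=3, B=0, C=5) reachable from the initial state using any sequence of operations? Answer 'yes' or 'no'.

BFS from (A=0, B=0, C=0):
  1. fill(A) -> (A=3 B=0 C=0)
  2. fill(B) -> (A=3 B=5 C=0)
  3. pour(B -> C) -> (A=3 B=0 C=5)
Target reached → yes.

Answer: yes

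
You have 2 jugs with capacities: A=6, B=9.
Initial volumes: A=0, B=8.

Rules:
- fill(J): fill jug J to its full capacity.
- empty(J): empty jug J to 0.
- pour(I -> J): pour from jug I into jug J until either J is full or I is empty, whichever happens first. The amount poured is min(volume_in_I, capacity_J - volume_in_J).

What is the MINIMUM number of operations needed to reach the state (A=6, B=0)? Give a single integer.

BFS from (A=0, B=8). One shortest path:
  1. fill(A) -> (A=6 B=8)
  2. empty(B) -> (A=6 B=0)
Reached target in 2 moves.

Answer: 2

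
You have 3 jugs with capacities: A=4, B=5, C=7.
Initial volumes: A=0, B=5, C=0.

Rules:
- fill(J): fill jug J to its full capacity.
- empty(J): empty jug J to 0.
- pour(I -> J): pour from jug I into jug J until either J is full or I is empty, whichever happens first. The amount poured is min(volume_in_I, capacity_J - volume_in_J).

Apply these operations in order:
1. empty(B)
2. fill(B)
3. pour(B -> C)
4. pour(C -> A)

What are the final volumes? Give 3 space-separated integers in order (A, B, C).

Step 1: empty(B) -> (A=0 B=0 C=0)
Step 2: fill(B) -> (A=0 B=5 C=0)
Step 3: pour(B -> C) -> (A=0 B=0 C=5)
Step 4: pour(C -> A) -> (A=4 B=0 C=1)

Answer: 4 0 1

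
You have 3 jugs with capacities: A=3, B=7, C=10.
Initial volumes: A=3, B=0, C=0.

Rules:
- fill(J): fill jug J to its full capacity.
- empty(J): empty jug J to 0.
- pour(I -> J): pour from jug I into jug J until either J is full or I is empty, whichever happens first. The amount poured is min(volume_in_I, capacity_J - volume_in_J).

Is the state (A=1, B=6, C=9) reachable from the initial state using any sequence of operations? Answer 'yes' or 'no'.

Answer: no

Derivation:
BFS explored all 244 reachable states.
Reachable set includes: (0,0,0), (0,0,1), (0,0,2), (0,0,3), (0,0,4), (0,0,5), (0,0,6), (0,0,7), (0,0,8), (0,0,9), (0,0,10), (0,1,0) ...
Target (A=1, B=6, C=9) not in reachable set → no.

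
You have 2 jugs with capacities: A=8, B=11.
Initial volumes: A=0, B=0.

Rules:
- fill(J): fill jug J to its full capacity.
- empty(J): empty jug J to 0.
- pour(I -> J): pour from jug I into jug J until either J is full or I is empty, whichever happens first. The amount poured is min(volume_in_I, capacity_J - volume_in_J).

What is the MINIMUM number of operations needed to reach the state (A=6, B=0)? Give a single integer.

Answer: 8

Derivation:
BFS from (A=0, B=0). One shortest path:
  1. fill(B) -> (A=0 B=11)
  2. pour(B -> A) -> (A=8 B=3)
  3. empty(A) -> (A=0 B=3)
  4. pour(B -> A) -> (A=3 B=0)
  5. fill(B) -> (A=3 B=11)
  6. pour(B -> A) -> (A=8 B=6)
  7. empty(A) -> (A=0 B=6)
  8. pour(B -> A) -> (A=6 B=0)
Reached target in 8 moves.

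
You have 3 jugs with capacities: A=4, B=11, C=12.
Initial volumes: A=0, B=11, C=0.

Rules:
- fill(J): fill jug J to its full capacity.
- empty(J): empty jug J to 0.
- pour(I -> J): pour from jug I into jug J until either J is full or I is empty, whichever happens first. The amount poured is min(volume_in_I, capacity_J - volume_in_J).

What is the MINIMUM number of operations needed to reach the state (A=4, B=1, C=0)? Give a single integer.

Answer: 6

Derivation:
BFS from (A=0, B=11, C=0). One shortest path:
  1. fill(A) -> (A=4 B=11 C=0)
  2. empty(B) -> (A=4 B=0 C=0)
  3. fill(C) -> (A=4 B=0 C=12)
  4. pour(C -> B) -> (A=4 B=11 C=1)
  5. empty(B) -> (A=4 B=0 C=1)
  6. pour(C -> B) -> (A=4 B=1 C=0)
Reached target in 6 moves.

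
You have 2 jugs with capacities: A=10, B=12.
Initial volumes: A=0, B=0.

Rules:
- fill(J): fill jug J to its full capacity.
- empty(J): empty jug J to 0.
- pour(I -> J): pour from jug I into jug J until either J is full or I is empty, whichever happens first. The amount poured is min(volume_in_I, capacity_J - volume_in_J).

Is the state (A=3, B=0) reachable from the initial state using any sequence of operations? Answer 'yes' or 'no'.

Answer: no

Derivation:
BFS explored all 22 reachable states.
Reachable set includes: (0,0), (0,2), (0,4), (0,6), (0,8), (0,10), (0,12), (2,0), (2,12), (4,0), (4,12), (6,0) ...
Target (A=3, B=0) not in reachable set → no.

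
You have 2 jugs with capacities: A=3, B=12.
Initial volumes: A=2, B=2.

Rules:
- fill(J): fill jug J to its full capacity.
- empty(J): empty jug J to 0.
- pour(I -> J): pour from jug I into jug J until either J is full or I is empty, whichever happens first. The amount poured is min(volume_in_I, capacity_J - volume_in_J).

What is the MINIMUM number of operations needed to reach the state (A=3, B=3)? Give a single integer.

BFS from (A=2, B=2). One shortest path:
  1. fill(A) -> (A=3 B=2)
  2. empty(B) -> (A=3 B=0)
  3. pour(A -> B) -> (A=0 B=3)
  4. fill(A) -> (A=3 B=3)
Reached target in 4 moves.

Answer: 4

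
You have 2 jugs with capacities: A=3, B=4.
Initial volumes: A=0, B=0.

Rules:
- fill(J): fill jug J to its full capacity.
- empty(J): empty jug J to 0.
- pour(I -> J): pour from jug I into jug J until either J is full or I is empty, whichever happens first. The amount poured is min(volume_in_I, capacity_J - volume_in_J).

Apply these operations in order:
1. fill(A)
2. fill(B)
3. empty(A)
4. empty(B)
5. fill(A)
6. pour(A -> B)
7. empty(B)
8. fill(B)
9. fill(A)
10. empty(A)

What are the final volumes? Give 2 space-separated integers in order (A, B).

Step 1: fill(A) -> (A=3 B=0)
Step 2: fill(B) -> (A=3 B=4)
Step 3: empty(A) -> (A=0 B=4)
Step 4: empty(B) -> (A=0 B=0)
Step 5: fill(A) -> (A=3 B=0)
Step 6: pour(A -> B) -> (A=0 B=3)
Step 7: empty(B) -> (A=0 B=0)
Step 8: fill(B) -> (A=0 B=4)
Step 9: fill(A) -> (A=3 B=4)
Step 10: empty(A) -> (A=0 B=4)

Answer: 0 4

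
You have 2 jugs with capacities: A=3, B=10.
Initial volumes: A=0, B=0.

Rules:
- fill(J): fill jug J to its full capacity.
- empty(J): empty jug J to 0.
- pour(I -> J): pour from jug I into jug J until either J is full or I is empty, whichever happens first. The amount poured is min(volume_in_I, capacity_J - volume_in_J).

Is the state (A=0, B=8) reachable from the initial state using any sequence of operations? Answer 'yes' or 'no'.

Answer: yes

Derivation:
BFS from (A=0, B=0):
  1. fill(B) -> (A=0 B=10)
  2. pour(B -> A) -> (A=3 B=7)
  3. empty(A) -> (A=0 B=7)
  4. pour(B -> A) -> (A=3 B=4)
  5. empty(A) -> (A=0 B=4)
  6. pour(B -> A) -> (A=3 B=1)
  7. empty(A) -> (A=0 B=1)
  8. pour(B -> A) -> (A=1 B=0)
  9. fill(B) -> (A=1 B=10)
  10. pour(B -> A) -> (A=3 B=8)
  11. empty(A) -> (A=0 B=8)
Target reached → yes.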